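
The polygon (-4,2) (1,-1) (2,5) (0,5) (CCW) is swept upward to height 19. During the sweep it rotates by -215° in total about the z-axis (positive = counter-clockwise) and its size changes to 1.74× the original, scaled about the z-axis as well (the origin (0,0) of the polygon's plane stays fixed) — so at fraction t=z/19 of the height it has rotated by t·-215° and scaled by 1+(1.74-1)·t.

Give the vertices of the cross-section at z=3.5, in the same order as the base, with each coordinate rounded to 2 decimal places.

Cross-section at z=3.5: (-2.05,4.65) (0.15,-1.60) (5.37,2.93) (3.62,4.38)

t = z/height = 3.5/19 = 0.184211
s = 1 + (scale-1)·z/height = 1 + (1.74-1)·3.5/19 = 1.136316
θ = twist·z/height = -215°·3.5/19 = -39.6053° = -0.691242 rad
cos θ = 0.770455, sin θ = -0.637495 (intermediates below are computed at full precision and shown rounded to 5 d.p.)
v1: (-4,2) → rotate → (-1.80683,4.09089) → ×s → (-2.05313,4.64854) → (-2.05,4.65)
v2: (1,-1) → rotate → (0.13296,-1.40795) → ×s → (0.15108,-1.59988) → (0.15,-1.60)
v3: (2,5) → rotate → (4.72838,2.57728) → ×s → (5.37294,2.92861) → (5.37,2.93)
v4: (0,5) → rotate → (3.18747,3.85227) → ×s → (3.62198,4.37740) → (3.62,4.38)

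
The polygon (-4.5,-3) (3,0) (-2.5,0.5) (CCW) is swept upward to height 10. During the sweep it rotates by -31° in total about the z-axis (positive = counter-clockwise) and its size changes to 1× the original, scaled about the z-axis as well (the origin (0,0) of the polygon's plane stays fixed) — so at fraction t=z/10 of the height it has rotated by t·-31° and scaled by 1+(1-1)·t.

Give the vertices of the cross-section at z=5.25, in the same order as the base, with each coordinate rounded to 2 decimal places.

Cross-section at z=5.25: (-5.16,-1.62) (2.88,-0.84) (-2.26,1.18)

t = z/height = 5.25/10 = 0.525
s = 1 + (scale-1)·z/height = 1 + (1-1)·5.25/10 = 1.000000
θ = twist·z/height = -31°·5.25/10 = -16.2750° = -0.284052 rad
cos θ = 0.959928, sin θ = -0.280248 (intermediates below are computed at full precision and shown rounded to 5 d.p.)
v1: (-4.5,-3) → rotate → (-5.16042,-1.61867) → ×s → (-5.16042,-1.61867) → (-5.16,-1.62)
v2: (3,0) → rotate → (2.87978,-0.84074) → ×s → (2.87978,-0.84074) → (2.88,-0.84)
v3: (-2.5,0.5) → rotate → (-2.25970,1.18058) → ×s → (-2.25970,1.18058) → (-2.26,1.18)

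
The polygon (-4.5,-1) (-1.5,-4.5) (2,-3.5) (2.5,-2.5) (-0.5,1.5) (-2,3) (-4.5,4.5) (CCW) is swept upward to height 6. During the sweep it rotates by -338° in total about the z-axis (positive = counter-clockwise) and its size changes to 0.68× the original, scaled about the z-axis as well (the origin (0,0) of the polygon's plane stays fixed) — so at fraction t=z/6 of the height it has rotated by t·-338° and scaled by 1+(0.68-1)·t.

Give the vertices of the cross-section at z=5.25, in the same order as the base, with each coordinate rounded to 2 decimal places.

Cross-section at z=5.25: (-0.76,-3.23) (2.45,-2.38) (2.90,0.20) (2.40,0.84) (-1.13,0.14) (-2.57,-0.36) (-4.33,-1.51)

t = z/height = 5.25/6 = 0.875
s = 1 + (scale-1)·z/height = 1 + (0.68-1)·5.25/6 = 0.720000
θ = twist·z/height = -338°·5.25/6 = -295.7500° = -5.161811 rad
cos θ = 0.434445, sin θ = 0.900698 (intermediates below are computed at full precision and shown rounded to 5 d.p.)
v1: (-4.5,-1) → rotate → (-1.05431,-4.48759) → ×s → (-0.75910,-3.23106) → (-0.76,-3.23)
v2: (-1.5,-4.5) → rotate → (3.40147,-3.30605) → ×s → (2.44906,-2.38036) → (2.45,-2.38)
v3: (2,-3.5) → rotate → (4.02133,0.28084) → ×s → (2.89536,0.20220) → (2.90,0.20)
v4: (2.5,-2.5) → rotate → (3.33786,1.16563) → ×s → (2.40326,0.83926) → (2.40,0.84)
v5: (-0.5,1.5) → rotate → (-1.56827,0.20132) → ×s → (-1.12915,0.14495) → (-1.13,0.14)
v6: (-2,3) → rotate → (-3.57099,-0.49806) → ×s → (-2.57111,-0.35860) → (-2.57,-0.36)
v7: (-4.5,4.5) → rotate → (-6.00815,-2.09814) → ×s → (-4.32586,-1.51066) → (-4.33,-1.51)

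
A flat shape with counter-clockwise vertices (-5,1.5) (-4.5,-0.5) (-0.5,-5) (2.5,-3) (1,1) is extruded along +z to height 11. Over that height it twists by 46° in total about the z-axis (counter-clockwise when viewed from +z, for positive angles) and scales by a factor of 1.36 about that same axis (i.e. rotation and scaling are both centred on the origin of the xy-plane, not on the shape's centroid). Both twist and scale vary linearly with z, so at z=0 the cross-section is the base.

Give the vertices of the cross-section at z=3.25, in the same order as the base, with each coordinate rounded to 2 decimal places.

t = z/height = 3.25/11 = 0.295455
s = 1 + (scale-1)·z/height = 1 + (1.36-1)·3.25/11 = 1.106364
θ = twist·z/height = 46°·3.25/11 = 13.5909° = 0.237206 rad
cos θ = 0.971998, sin θ = 0.234988 (intermediates below are computed at full precision and shown rounded to 5 d.p.)
v1: (-5,1.5) → rotate → (-5.21247,0.28306) → ×s → (-5.76689,0.31317) → (-5.77,0.31)
v2: (-4.5,-0.5) → rotate → (-4.25650,-1.54344) → ×s → (-4.70924,-1.70761) → (-4.71,-1.71)
v3: (-0.5,-5) → rotate → (0.68894,-4.97749) → ×s → (0.76222,-5.50691) → (0.76,-5.51)
v4: (2.5,-3) → rotate → (3.13496,-2.32853) → ×s → (3.46841,-2.57620) → (3.47,-2.58)
v5: (1,1) → rotate → (0.73701,1.20699) → ×s → (0.81540,1.33537) → (0.82,1.34)

Cross-section at z=3.25: (-5.77,0.31) (-4.71,-1.71) (0.76,-5.51) (3.47,-2.58) (0.82,1.34)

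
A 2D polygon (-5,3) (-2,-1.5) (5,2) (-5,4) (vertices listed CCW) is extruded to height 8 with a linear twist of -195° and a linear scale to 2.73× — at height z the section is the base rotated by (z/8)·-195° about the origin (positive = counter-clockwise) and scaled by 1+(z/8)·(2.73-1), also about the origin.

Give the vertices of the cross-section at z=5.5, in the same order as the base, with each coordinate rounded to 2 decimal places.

Cross-section at z=5.5: (12.33,3.30) (0.69,5.43) (-4.47,-10.91) (13.91,1.78)

t = z/height = 5.5/8 = 0.6875
s = 1 + (scale-1)·z/height = 1 + (2.73-1)·5.5/8 = 2.189375
θ = twist·z/height = -195°·5.5/8 = -134.0625° = -2.339832 rad
cos θ = -0.695443, sin θ = -0.718582 (intermediates below are computed at full precision and shown rounded to 5 d.p.)
v1: (-5,3) → rotate → (5.63296,1.50658) → ×s → (12.33266,3.29847) → (12.33,3.30)
v2: (-2,-1.5) → rotate → (0.31301,2.48033) → ×s → (0.68530,5.43037) → (0.69,5.43)
v3: (5,2) → rotate → (-2.04005,-4.98379) → ×s → (-4.46643,-10.91139) → (-4.47,-10.91)
v4: (-5,4) → rotate → (6.35154,0.81114) → ×s → (13.90590,1.77588) → (13.91,1.78)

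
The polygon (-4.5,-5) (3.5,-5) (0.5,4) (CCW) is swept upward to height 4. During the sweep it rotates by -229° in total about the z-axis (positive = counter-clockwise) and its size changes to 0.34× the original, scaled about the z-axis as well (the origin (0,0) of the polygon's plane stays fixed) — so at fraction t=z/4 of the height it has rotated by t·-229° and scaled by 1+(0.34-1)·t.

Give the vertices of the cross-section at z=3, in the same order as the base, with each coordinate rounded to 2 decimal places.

Cross-section at z=3: (1.89,2.82) (-2.11,2.25) (0.04,-2.04)

t = z/height = 3/4 = 0.75
s = 1 + (scale-1)·z/height = 1 + (0.34-1)·3/4 = 0.505000
θ = twist·z/height = -229°·3/4 = -171.7500° = -2.997603 rad
cos θ = -0.989651, sin θ = -0.143493 (intermediates below are computed at full precision and shown rounded to 5 d.p.)
v1: (-4.5,-5) → rotate → (3.73597,5.59397) → ×s → (1.88666,2.82496) → (1.89,2.82)
v2: (3.5,-5) → rotate → (-4.18124,4.44603) → ×s → (-2.11153,2.24525) → (-2.11,2.25)
v3: (0.5,4) → rotate → (0.07914,-4.03035) → ×s → (0.03997,-2.03533) → (0.04,-2.04)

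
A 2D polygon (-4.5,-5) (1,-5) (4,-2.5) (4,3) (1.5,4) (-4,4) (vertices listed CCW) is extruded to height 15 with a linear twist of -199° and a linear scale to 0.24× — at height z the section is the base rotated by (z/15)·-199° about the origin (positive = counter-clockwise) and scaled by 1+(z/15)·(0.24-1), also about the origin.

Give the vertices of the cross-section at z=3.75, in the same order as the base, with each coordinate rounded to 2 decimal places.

Cross-section at z=3.75: (-5.45,0.17) (-2.57,-3.24) (0.55,-3.78) (3.95,-0.90) (3.26,1.17) (0.38,4.57)

t = z/height = 3.75/15 = 0.25
s = 1 + (scale-1)·z/height = 1 + (0.24-1)·3.75/15 = 0.810000
θ = twist·z/height = -199°·3.75/15 = -49.7500° = -0.868301 rad
cos θ = 0.646124, sin θ = -0.763232 (intermediates below are computed at full precision and shown rounded to 5 d.p.)
v1: (-4.5,-5) → rotate → (-6.72372,0.20393) → ×s → (-5.44621,0.16518) → (-5.45,0.17)
v2: (1,-5) → rotate → (-3.17004,-3.99385) → ×s → (-2.56773,-3.23502) → (-2.57,-3.24)
v3: (4,-2.5) → rotate → (0.67641,-4.66824) → ×s → (0.54790,-3.78127) → (0.55,-3.78)
v4: (4,3) → rotate → (4.87419,-1.11456) → ×s → (3.94810,-0.90279) → (3.95,-0.90)
v5: (1.5,4) → rotate → (4.02212,1.43965) → ×s → (3.25791,1.16611) → (3.26,1.17)
v6: (-4,4) → rotate → (0.46843,5.63743) → ×s → (0.37943,4.56631) → (0.38,4.57)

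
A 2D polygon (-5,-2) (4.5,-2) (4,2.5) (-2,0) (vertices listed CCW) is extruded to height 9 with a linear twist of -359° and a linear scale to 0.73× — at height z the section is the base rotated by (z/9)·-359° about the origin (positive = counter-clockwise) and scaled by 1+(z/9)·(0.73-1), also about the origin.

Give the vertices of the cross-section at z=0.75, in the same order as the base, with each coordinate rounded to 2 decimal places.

Cross-section at z=0.75: (-5.21,0.74) (2.84,-3.89) (4.61,0.17) (-1.69,0.98)

t = z/height = 0.75/9 = 0.0833333
s = 1 + (scale-1)·z/height = 1 + (0.73-1)·0.75/9 = 0.977500
θ = twist·z/height = -359°·0.75/9 = -29.9167° = -0.522144 rad
cos θ = 0.866752, sin θ = -0.498740 (intermediates below are computed at full precision and shown rounded to 5 d.p.)
v1: (-5,-2) → rotate → (-5.33124,0.76020) → ×s → (-5.21129,0.74309) → (-5.21,0.74)
v2: (4.5,-2) → rotate → (2.90290,-3.97783) → ×s → (2.83759,-3.88833) → (2.84,-3.89)
v3: (4,2.5) → rotate → (4.71386,0.17192) → ×s → (4.60779,0.16805) → (4.61,0.17)
v4: (-2,0) → rotate → (-1.73350,0.99748) → ×s → (-1.69450,0.97504) → (-1.69,0.98)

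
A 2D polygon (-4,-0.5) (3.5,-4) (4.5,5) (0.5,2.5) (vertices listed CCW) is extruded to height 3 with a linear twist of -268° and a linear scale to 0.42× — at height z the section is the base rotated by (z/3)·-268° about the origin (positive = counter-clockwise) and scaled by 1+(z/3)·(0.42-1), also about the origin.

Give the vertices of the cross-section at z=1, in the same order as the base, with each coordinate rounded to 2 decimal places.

Cross-section at z=1: (-0.44,3.22) (-3.19,-2.86) (4.08,-3.58) (2.02,-0.38)

t = z/height = 1/3 = 0.333333
s = 1 + (scale-1)·z/height = 1 + (0.42-1)·1/3 = 0.806667
θ = twist·z/height = -268°·1/3 = -89.3333° = -1.559161 rad
cos θ = 0.011635, sin θ = -0.999932 (intermediates below are computed at full precision and shown rounded to 5 d.p.)
v1: (-4,-0.5) → rotate → (-0.54651,3.99391) → ×s → (-0.44085,3.22176) → (-0.44,3.22)
v2: (3.5,-4) → rotate → (-3.95901,-3.54630) → ×s → (-3.19360,-2.86069) → (-3.19,-2.86)
v3: (4.5,5) → rotate → (5.05202,-4.44152) → ×s → (4.07530,-3.58283) → (4.08,-3.58)
v4: (0.5,2.5) → rotate → (2.50565,-0.47088) → ×s → (2.02122,-0.37984) → (2.02,-0.38)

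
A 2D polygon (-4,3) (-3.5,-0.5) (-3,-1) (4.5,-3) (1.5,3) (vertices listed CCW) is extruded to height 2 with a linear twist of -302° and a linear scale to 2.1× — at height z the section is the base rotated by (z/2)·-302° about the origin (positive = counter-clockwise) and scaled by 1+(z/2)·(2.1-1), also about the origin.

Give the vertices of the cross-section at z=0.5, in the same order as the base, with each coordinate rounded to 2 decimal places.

t = z/height = 0.5/2 = 0.25
s = 1 + (scale-1)·z/height = 1 + (2.1-1)·0.5/2 = 1.275000
θ = twist·z/height = -302°·0.5/2 = -75.5000° = -1.317724 rad
cos θ = 0.250380, sin θ = -0.968148 (intermediates below are computed at full precision and shown rounded to 5 d.p.)
v1: (-4,3) → rotate → (1.90292,4.62373) → ×s → (2.42623,5.89526) → (2.43,5.90)
v2: (-3.5,-0.5) → rotate → (-1.36040,3.26333) → ×s → (-1.73451,4.16074) → (-1.73,4.16)
v3: (-3,-1) → rotate → (-1.71929,2.65406) → ×s → (-2.19209,3.38393) → (-2.19,3.38)
v4: (4.5,-3) → rotate → (-1.77773,-5.10780) → ×s → (-2.26661,-6.51245) → (-2.27,-6.51)
v5: (1.5,3) → rotate → (3.28001,-0.70108) → ×s → (4.18202,-0.89388) → (4.18,-0.89)

Cross-section at z=0.5: (2.43,5.90) (-1.73,4.16) (-2.19,3.38) (-2.27,-6.51) (4.18,-0.89)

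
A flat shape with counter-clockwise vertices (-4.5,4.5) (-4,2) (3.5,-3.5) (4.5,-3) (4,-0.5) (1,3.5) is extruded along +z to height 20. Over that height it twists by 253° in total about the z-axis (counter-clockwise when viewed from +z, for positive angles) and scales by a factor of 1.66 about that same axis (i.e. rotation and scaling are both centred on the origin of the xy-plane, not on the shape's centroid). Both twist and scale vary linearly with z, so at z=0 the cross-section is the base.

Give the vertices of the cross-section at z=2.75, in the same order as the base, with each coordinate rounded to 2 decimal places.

t = z/height = 2.75/20 = 0.1375
s = 1 + (scale-1)·z/height = 1 + (1.66-1)·2.75/20 = 1.090750
θ = twist·z/height = 253°·2.75/20 = 34.7875° = 0.607156 rad
cos θ = 0.821274, sin θ = 0.570534 (intermediates below are computed at full precision and shown rounded to 5 d.p.)
v1: (-4.5,4.5) → rotate → (-6.26314,1.12833) → ×s → (-6.83152,1.23072) → (-6.83,1.23)
v2: (-4,2) → rotate → (-4.42616,-0.63959) → ×s → (-4.82784,-0.69763) → (-4.83,-0.70)
v3: (3.5,-3.5) → rotate → (4.87133,-0.87759) → ×s → (5.31340,-0.95723) → (5.31,-0.96)
v4: (4.5,-3) → rotate → (5.40733,0.10358) → ×s → (5.89805,0.11298) → (5.90,0.11)
v5: (4,-0.5) → rotate → (3.57036,1.87150) → ×s → (3.89437,2.04134) → (3.89,2.04)
v6: (1,3.5) → rotate → (-1.17560,3.44499) → ×s → (-1.28228,3.75763) → (-1.28,3.76)

Cross-section at z=2.75: (-6.83,1.23) (-4.83,-0.70) (5.31,-0.96) (5.90,0.11) (3.89,2.04) (-1.28,3.76)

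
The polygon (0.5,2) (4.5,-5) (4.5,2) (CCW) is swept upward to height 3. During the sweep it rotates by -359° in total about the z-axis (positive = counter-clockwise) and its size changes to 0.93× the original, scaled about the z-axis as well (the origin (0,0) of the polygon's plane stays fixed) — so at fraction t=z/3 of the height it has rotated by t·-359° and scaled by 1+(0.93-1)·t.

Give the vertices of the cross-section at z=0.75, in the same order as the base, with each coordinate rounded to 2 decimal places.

Cross-section at z=0.75: (1.97,-0.48) (-4.89,-4.44) (1.98,-4.41)

t = z/height = 0.75/3 = 0.25
s = 1 + (scale-1)·z/height = 1 + (0.93-1)·0.75/3 = 0.982500
θ = twist·z/height = -359°·0.75/3 = -89.7500° = -1.566433 rad
cos θ = 0.004363, sin θ = -0.999990 (intermediates below are computed at full precision and shown rounded to 5 d.p.)
v1: (0.5,2) → rotate → (2.00216,-0.49127) → ×s → (1.96712,-0.48267) → (1.97,-0.48)
v2: (4.5,-5) → rotate → (-4.98032,-4.52177) → ×s → (-4.89316,-4.44264) → (-4.89,-4.44)
v3: (4.5,2) → rotate → (2.01962,-4.49123) → ×s → (1.98427,-4.41263) → (1.98,-4.41)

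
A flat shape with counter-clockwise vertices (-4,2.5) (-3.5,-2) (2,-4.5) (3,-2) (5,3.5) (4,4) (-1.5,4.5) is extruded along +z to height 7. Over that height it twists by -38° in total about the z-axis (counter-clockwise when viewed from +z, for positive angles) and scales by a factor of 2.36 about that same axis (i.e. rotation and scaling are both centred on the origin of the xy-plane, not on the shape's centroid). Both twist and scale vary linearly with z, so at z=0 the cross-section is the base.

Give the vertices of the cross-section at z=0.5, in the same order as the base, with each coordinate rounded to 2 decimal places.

t = z/height = 0.5/7 = 0.0714286
s = 1 + (scale-1)·z/height = 1 + (2.36-1)·0.5/7 = 1.097143
θ = twist·z/height = -38°·0.5/7 = -2.7143° = -0.047373 rad
cos θ = 0.998878, sin θ = -0.047356 (intermediates below are computed at full precision and shown rounded to 5 d.p.)
v1: (-4,2.5) → rotate → (-3.87712,2.68662) → ×s → (-4.25376,2.94760) → (-4.25,2.95)
v2: (-3.5,-2) → rotate → (-3.59078,-1.83201) → ×s → (-3.93960,-2.00998) → (-3.94,-2.01)
v3: (2,-4.5) → rotate → (1.78466,-4.58966) → ×s → (1.95802,-5.03552) → (1.96,-5.04)
v4: (3,-2) → rotate → (2.90192,-2.13982) → ×s → (3.18382,-2.34769) → (3.18,-2.35)
v5: (5,3.5) → rotate → (5.16013,3.25930) → ×s → (5.66140,3.57591) → (5.66,3.58)
v6: (4,4) → rotate → (4.18493,3.80609) → ×s → (4.59147,4.17582) → (4.59,4.18)
v7: (-1.5,4.5) → rotate → (-1.28522,4.56598) → ×s → (-1.41007,5.00954) → (-1.41,5.01)

Cross-section at z=0.5: (-4.25,2.95) (-3.94,-2.01) (1.96,-5.04) (3.18,-2.35) (5.66,3.58) (4.59,4.18) (-1.41,5.01)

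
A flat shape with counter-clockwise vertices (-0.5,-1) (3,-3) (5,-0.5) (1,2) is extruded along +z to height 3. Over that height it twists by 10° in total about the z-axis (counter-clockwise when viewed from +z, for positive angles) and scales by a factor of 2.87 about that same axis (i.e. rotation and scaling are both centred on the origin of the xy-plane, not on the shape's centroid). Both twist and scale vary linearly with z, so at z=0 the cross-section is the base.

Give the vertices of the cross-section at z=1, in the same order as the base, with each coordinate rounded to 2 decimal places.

Cross-section at z=1: (-0.72,-1.67) (5.14,-4.58) (8.15,-0.34) (1.43,3.34)

t = z/height = 1/3 = 0.333333
s = 1 + (scale-1)·z/height = 1 + (2.87-1)·1/3 = 1.623333
θ = twist·z/height = 10°·1/3 = 3.3333° = 0.058178 rad
cos θ = 0.998308, sin θ = 0.058145 (intermediates below are computed at full precision and shown rounded to 5 d.p.)
v1: (-0.5,-1) → rotate → (-0.44101,-1.02738) → ×s → (-0.71591,-1.66778) → (-0.72,-1.67)
v2: (3,-3) → rotate → (3.16936,-2.82049) → ×s → (5.14493,-4.57860) → (5.14,-4.58)
v3: (5,-0.5) → rotate → (5.02061,-0.20843) → ×s → (8.15013,-0.33835) → (8.15,-0.34)
v4: (1,2) → rotate → (0.88202,2.05476) → ×s → (1.43181,3.33556) → (1.43,3.34)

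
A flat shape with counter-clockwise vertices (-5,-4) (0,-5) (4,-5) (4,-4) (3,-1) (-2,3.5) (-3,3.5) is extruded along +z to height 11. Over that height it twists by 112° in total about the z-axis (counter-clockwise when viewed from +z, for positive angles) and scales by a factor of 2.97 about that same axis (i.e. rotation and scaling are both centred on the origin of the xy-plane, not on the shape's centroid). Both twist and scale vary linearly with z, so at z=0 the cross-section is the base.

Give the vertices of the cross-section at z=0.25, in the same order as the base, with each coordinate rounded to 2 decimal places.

t = z/height = 0.25/11 = 0.0227273
s = 1 + (scale-1)·z/height = 1 + (2.97-1)·0.25/11 = 1.044773
θ = twist·z/height = 112°·0.25/11 = 2.5455° = 0.044427 rad
cos θ = 0.999013, sin θ = 0.044412 (intermediates below are computed at full precision and shown rounded to 5 d.p.)
v1: (-5,-4) → rotate → (-4.81742,-4.21811) → ×s → (-5.03311,-4.40697) → (-5.03,-4.41)
v2: (0,-5) → rotate → (0.22206,-4.99507) → ×s → (0.23200,-5.21871) → (0.23,-5.22)
v3: (4,-5) → rotate → (4.21811,-4.81742) → ×s → (4.40697,-5.03311) → (4.41,-5.03)
v4: (4,-4) → rotate → (4.17370,-3.81841) → ×s → (4.36057,-3.98937) → (4.36,-3.99)
v5: (3,-1) → rotate → (3.04145,-0.86578) → ×s → (3.17763,-0.90454) → (3.18,-0.90)
v6: (-2,3.5) → rotate → (-2.15347,3.40772) → ×s → (-2.24989,3.56030) → (-2.25,3.56)
v7: (-3,3.5) → rotate → (-3.15248,3.36331) → ×s → (-3.29363,3.51390) → (-3.29,3.51)

Cross-section at z=0.25: (-5.03,-4.41) (0.23,-5.22) (4.41,-5.03) (4.36,-3.99) (3.18,-0.90) (-2.25,3.56) (-3.29,3.51)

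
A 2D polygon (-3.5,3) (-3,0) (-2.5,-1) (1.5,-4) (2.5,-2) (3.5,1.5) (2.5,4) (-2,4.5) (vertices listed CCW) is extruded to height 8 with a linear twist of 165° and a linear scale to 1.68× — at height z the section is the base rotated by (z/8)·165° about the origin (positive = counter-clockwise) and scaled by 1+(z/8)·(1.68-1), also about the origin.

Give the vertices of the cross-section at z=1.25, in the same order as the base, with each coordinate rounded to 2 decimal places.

t = z/height = 1.25/8 = 0.15625
s = 1 + (scale-1)·z/height = 1 + (1.68-1)·1.25/8 = 1.106250
θ = twist·z/height = 165°·1.25/8 = 25.7813° = 0.449968 rad
cos θ = 0.900461, sin θ = 0.434936 (intermediates below are computed at full precision and shown rounded to 5 d.p.)
v1: (-3.5,3) → rotate → (-4.45642,1.17911) → ×s → (-4.92992,1.30439) → (-4.93,1.30)
v2: (-3,0) → rotate → (-2.70138,-1.30481) → ×s → (-2.98841,-1.44345) → (-2.99,-1.44)
v3: (-2.5,-1) → rotate → (-1.81622,-1.98780) → ×s → (-2.00919,-2.19901) → (-2.01,-2.20)
v4: (1.5,-4) → rotate → (3.09044,-2.94944) → ×s → (3.41880,-3.26282) → (3.42,-3.26)
v5: (2.5,-2) → rotate → (3.12103,-0.71358) → ×s → (3.45263,-0.78940) → (3.45,-0.79)
v6: (3.5,1.5) → rotate → (2.49921,2.87297) → ×s → (2.76475,3.17822) → (2.76,3.18)
v7: (2.5,4) → rotate → (0.51141,4.68919) → ×s → (0.56574,5.18741) → (0.57,5.19)
v8: (-2,4.5) → rotate → (-3.75814,3.18220) → ×s → (-4.15744,3.52031) → (-4.16,3.52)

Cross-section at z=1.25: (-4.93,1.30) (-2.99,-1.44) (-2.01,-2.20) (3.42,-3.26) (3.45,-0.79) (2.76,3.18) (0.57,5.19) (-4.16,3.52)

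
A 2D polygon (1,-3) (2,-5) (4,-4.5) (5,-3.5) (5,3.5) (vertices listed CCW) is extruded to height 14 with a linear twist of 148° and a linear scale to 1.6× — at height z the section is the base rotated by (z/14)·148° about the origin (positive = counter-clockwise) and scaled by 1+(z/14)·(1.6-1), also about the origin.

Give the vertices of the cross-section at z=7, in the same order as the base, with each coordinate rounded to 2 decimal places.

Cross-section at z=7: (4.11,0.17) (6.96,0.71) (7.06,3.39) (6.17,4.99) (-2.58,7.50)

t = z/height = 7/14 = 0.5
s = 1 + (scale-1)·z/height = 1 + (1.6-1)·7/14 = 1.300000
θ = twist·z/height = 148°·7/14 = 74.0000° = 1.291544 rad
cos θ = 0.275637, sin θ = 0.961262 (intermediates below are computed at full precision and shown rounded to 5 d.p.)
v1: (1,-3) → rotate → (3.15942,0.13435) → ×s → (4.10725,0.17465) → (4.11,0.17)
v2: (2,-5) → rotate → (5.35758,0.54434) → ×s → (6.96486,0.70764) → (6.96,0.71)
v3: (4,-4.5) → rotate → (5.42823,2.60468) → ×s → (7.05670,3.38608) → (7.06,3.39)
v4: (5,-3.5) → rotate → (4.74260,3.84158) → ×s → (6.16538,4.99405) → (6.17,4.99)
v5: (5,3.5) → rotate → (-1.98623,5.77104) → ×s → (-2.58210,7.50235) → (-2.58,7.50)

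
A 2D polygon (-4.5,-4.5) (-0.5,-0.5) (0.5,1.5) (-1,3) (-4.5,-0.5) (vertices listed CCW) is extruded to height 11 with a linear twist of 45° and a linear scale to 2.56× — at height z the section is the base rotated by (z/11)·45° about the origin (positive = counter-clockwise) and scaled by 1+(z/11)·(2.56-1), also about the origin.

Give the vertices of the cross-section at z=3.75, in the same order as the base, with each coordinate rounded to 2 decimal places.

Cross-section at z=3.75: (-4.82,-8.47) (-0.54,-0.94) (0.13,2.42) (-2.69,4.03) (-6.44,-2.56)

t = z/height = 3.75/11 = 0.340909
s = 1 + (scale-1)·z/height = 1 + (2.56-1)·3.75/11 = 1.531818
θ = twist·z/height = 45°·3.75/11 = 15.3409° = 0.267749 rad
cos θ = 0.964369, sin θ = 0.264562 (intermediates below are computed at full precision and shown rounded to 5 d.p.)
v1: (-4.5,-4.5) → rotate → (-3.14913,-5.53019) → ×s → (-4.82390,-8.47124) → (-4.82,-8.47)
v2: (-0.5,-0.5) → rotate → (-0.34990,-0.61447) → ×s → (-0.53599,-0.94125) → (-0.54,-0.94)
v3: (0.5,1.5) → rotate → (0.08534,1.57883) → ×s → (0.13073,2.41849) → (0.13,2.42)
v4: (-1,3) → rotate → (-1.75805,2.62854) → ×s → (-2.69302,4.02645) → (-2.69,4.03)
v5: (-4.5,-0.5) → rotate → (-4.20738,-1.67271) → ×s → (-6.44494,-2.56229) → (-6.44,-2.56)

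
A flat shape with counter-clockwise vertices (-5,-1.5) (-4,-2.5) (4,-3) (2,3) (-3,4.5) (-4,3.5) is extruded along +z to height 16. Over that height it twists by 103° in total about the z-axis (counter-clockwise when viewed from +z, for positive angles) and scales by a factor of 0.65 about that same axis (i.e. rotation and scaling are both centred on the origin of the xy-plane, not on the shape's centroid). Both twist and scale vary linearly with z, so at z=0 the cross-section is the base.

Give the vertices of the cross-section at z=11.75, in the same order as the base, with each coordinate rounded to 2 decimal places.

Cross-section at z=11.75: (0.16,-3.88) (1.06,-3.34) (2.90,2.33) (-1.79,1.99) (-3.79,-1.33) (-3.26,-2.23)

t = z/height = 11.75/16 = 0.734375
s = 1 + (scale-1)·z/height = 1 + (0.65-1)·11.75/16 = 0.742969
θ = twist·z/height = 103°·11.75/16 = 75.6406° = 1.320178 rad
cos θ = 0.248003, sin θ = 0.968759 (intermediates below are computed at full precision and shown rounded to 5 d.p.)
v1: (-5,-1.5) → rotate → (0.21312,-5.21580) → ×s → (0.15834,-3.87518) → (0.16,-3.88)
v2: (-4,-2.5) → rotate → (1.42989,-4.49504) → ×s → (1.06236,-3.33968) → (1.06,-3.34)
v3: (4,-3) → rotate → (3.89829,3.13103) → ×s → (2.89631,2.32626) → (2.90,2.33)
v4: (2,3) → rotate → (-2.41027,2.68153) → ×s → (-1.79076,1.99229) → (-1.79,1.99)
v5: (-3,4.5) → rotate → (-5.10343,-1.79026) → ×s → (-3.79169,-1.33011) → (-3.79,-1.33)
v6: (-4,3.5) → rotate → (-4.38267,-3.00703) → ×s → (-3.25619,-2.23413) → (-3.26,-2.23)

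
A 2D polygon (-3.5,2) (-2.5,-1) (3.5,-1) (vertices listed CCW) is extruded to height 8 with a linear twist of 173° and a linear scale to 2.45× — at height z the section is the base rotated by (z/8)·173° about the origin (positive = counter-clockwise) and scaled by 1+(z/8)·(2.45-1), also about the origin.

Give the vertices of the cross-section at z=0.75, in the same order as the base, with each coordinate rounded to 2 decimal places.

t = z/height = 0.75/8 = 0.09375
s = 1 + (scale-1)·z/height = 1 + (2.45-1)·0.75/8 = 1.135938
θ = twist·z/height = 173°·0.75/8 = 16.2188° = 0.283071 rad
cos θ = 0.960202, sin θ = 0.279305 (intermediates below are computed at full precision and shown rounded to 5 d.p.)
v1: (-3.5,2) → rotate → (-3.91932,0.94284) → ×s → (-4.45210,1.07100) → (-4.45,1.07)
v2: (-2.5,-1) → rotate → (-2.12120,-1.65847) → ×s → (-2.40955,-1.88391) → (-2.41,-1.88)
v3: (3.5,-1) → rotate → (3.64001,0.01737) → ×s → (4.13483,0.01973) → (4.13,0.02)

Cross-section at z=0.75: (-4.45,1.07) (-2.41,-1.88) (4.13,0.02)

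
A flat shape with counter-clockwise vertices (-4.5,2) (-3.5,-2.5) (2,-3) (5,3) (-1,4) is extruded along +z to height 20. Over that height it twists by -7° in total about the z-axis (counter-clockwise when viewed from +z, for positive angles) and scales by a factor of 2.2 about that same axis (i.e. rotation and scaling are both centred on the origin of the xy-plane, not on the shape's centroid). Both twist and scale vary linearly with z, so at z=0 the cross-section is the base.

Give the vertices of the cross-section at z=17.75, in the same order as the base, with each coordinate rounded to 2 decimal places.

t = z/height = 17.75/20 = 0.8875
s = 1 + (scale-1)·z/height = 1 + (2.2-1)·17.75/20 = 2.065000
θ = twist·z/height = -7°·17.75/20 = -6.2125° = -0.108429 rad
cos θ = 0.994127, sin θ = -0.108216 (intermediates below are computed at full precision and shown rounded to 5 d.p.)
v1: (-4.5,2) → rotate → (-4.25714,2.47523) → ×s → (-8.79100,5.11135) → (-8.79,5.11)
v2: (-3.5,-2.5) → rotate → (-3.74999,-2.10656) → ×s → (-7.74372,-4.35005) → (-7.74,-4.35)
v3: (2,-3) → rotate → (1.66361,-3.19881) → ×s → (3.43535,-6.60555) → (3.44,-6.61)
v4: (5,3) → rotate → (5.29529,2.44130) → ×s → (10.93476,5.04129) → (10.93,5.04)
v5: (-1,4) → rotate → (-0.56126,4.08473) → ×s → (-1.15901,8.43496) → (-1.16,8.43)

Cross-section at z=17.75: (-8.79,5.11) (-7.74,-4.35) (3.44,-6.61) (10.93,5.04) (-1.16,8.43)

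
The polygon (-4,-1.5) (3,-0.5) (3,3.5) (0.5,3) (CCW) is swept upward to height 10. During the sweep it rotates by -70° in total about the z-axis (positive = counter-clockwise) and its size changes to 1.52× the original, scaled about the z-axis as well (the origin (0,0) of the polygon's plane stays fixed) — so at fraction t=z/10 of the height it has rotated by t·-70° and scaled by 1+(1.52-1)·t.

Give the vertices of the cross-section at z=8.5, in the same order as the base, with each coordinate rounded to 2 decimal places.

t = z/height = 8.5/10 = 0.85
s = 1 + (scale-1)·z/height = 1 + (1.52-1)·8.5/10 = 1.442000
θ = twist·z/height = -70°·8.5/10 = -59.5000° = -1.038471 rad
cos θ = 0.507538, sin θ = -0.861629 (intermediates below are computed at full precision and shown rounded to 5 d.p.)
v1: (-4,-1.5) → rotate → (-3.32260,2.68521) → ×s → (-4.79119,3.87207) → (-4.79,3.87)
v2: (3,-0.5) → rotate → (1.09180,-2.83866) → ×s → (1.57438,-4.09334) → (1.57,-4.09)
v3: (3,3.5) → rotate → (4.53832,-0.80850) → ×s → (6.54425,-1.16586) → (6.54,-1.17)
v4: (0.5,3) → rotate → (2.83866,1.09180) → ×s → (4.09334,1.57438) → (4.09,1.57)

Cross-section at z=8.5: (-4.79,3.87) (1.57,-4.09) (6.54,-1.17) (4.09,1.57)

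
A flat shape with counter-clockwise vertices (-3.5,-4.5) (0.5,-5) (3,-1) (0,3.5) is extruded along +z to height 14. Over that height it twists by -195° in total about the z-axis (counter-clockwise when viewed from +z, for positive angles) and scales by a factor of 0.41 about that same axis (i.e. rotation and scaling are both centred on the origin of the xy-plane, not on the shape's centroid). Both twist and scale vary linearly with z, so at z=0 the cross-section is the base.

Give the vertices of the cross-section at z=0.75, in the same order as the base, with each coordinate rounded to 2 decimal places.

t = z/height = 0.75/14 = 0.0535714
s = 1 + (scale-1)·z/height = 1 + (0.41-1)·0.75/14 = 0.968393
θ = twist·z/height = -195°·0.75/14 = -10.4464° = -0.182325 rad
cos θ = 0.983425, sin θ = -0.181316 (intermediates below are computed at full precision and shown rounded to 5 d.p.)
v1: (-3.5,-4.5) → rotate → (-4.25791,-3.79081) → ×s → (-4.12333,-3.67099) → (-4.12,-3.67)
v2: (0.5,-5) → rotate → (-0.41487,-5.00778) → ×s → (-0.40176,-4.84950) → (-0.40,-4.85)
v3: (3,-1) → rotate → (2.76896,-1.52737) → ×s → (2.68144,-1.47910) → (2.68,-1.48)
v4: (0,3.5) → rotate → (0.63461,3.44199) → ×s → (0.61455,3.33320) → (0.61,3.33)

Cross-section at z=0.75: (-4.12,-3.67) (-0.40,-4.85) (2.68,-1.48) (0.61,3.33)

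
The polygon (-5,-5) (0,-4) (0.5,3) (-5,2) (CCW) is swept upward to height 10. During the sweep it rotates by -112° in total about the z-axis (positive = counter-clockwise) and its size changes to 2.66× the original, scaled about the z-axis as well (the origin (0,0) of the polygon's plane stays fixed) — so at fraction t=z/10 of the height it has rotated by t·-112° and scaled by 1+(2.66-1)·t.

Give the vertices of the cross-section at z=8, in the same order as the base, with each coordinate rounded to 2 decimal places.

t = z/height = 8/10 = 0.8
s = 1 + (scale-1)·z/height = 1 + (2.66-1)·8/10 = 2.328000
θ = twist·z/height = -112°·8/10 = -89.6000° = -1.563815 rad
cos θ = 0.006981, sin θ = -0.999976 (intermediates below are computed at full precision and shown rounded to 5 d.p.)
v1: (-5,-5) → rotate → (-5.03478,4.96497) → ×s → (-11.72098,11.55845) → (-11.72,11.56)
v2: (0,-4) → rotate → (-3.99990,-0.02793) → ×s → (-9.31177,-0.06501) → (-9.31,-0.07)
v3: (0.5,3) → rotate → (3.00342,-0.47904) → ×s → (6.99196,-1.11521) → (6.99,-1.12)
v4: (-5,2) → rotate → (1.96504,5.01384) → ×s → (4.57462,11.67222) → (4.57,11.67)

Cross-section at z=8: (-11.72,11.56) (-9.31,-0.07) (6.99,-1.12) (4.57,11.67)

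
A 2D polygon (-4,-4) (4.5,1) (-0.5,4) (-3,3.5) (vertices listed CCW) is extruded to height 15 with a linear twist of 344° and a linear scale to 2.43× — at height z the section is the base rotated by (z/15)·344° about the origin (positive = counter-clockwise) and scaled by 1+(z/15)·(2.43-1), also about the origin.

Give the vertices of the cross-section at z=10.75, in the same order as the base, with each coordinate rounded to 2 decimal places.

t = z/height = 10.75/15 = 0.716667
s = 1 + (scale-1)·z/height = 1 + (2.43-1)·10.75/15 = 2.024833
θ = twist·z/height = 344°·10.75/15 = 246.5333° = 4.302818 rad
cos θ = -0.398215, sin θ = -0.917292 (intermediates below are computed at full precision and shown rounded to 5 d.p.)
v1: (-4,-4) → rotate → (-2.07631,5.26203) → ×s → (-4.20417,10.65473) → (-4.20,10.65)
v2: (4.5,1) → rotate → (-0.87468,-4.52603) → ×s → (-1.77108,-9.16445) → (-1.77,-9.16)
v3: (-0.5,4) → rotate → (3.86828,-1.13422) → ×s → (7.83261,-2.29660) → (7.83,-2.30)
v4: (-3,3.5) → rotate → (4.40517,1.35812) → ×s → (8.91973,2.74997) → (8.92,2.75)

Cross-section at z=10.75: (-4.20,10.65) (-1.77,-9.16) (7.83,-2.30) (8.92,2.75)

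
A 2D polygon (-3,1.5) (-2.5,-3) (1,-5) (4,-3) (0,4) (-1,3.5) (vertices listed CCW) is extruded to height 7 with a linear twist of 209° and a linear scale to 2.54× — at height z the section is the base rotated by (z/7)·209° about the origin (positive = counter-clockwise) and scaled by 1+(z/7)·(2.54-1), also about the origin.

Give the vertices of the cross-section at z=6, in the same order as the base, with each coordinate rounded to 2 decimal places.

t = z/height = 6/7 = 0.857143
s = 1 + (scale-1)·z/height = 1 + (2.54-1)·6/7 = 2.320000
θ = twist·z/height = 209°·6/7 = 179.1429° = 3.126633 rad
cos θ = -0.999888, sin θ = 0.014959 (intermediates below are computed at full precision and shown rounded to 5 d.p.)
v1: (-3,1.5) → rotate → (2.97723,-1.54471) → ×s → (6.90716,-3.58373) → (6.91,-3.58)
v2: (-2.5,-3) → rotate → (2.54460,2.96227) → ×s → (5.90347,6.87246) → (5.90,6.87)
v3: (1,-5) → rotate → (-0.92509,5.01440) → ×s → (-2.14621,11.63341) → (-2.15,11.63)
v4: (4,-3) → rotate → (-3.95467,3.05950) → ×s → (-9.17484,7.09804) → (-9.17,7.10)
v5: (0,4) → rotate → (-0.05984,-3.99955) → ×s → (-0.13882,-9.27896) → (-0.14,-9.28)
v6: (-1,3.5) → rotate → (0.94753,-3.51457) → ×s → (2.19827,-8.15380) → (2.20,-8.15)

Cross-section at z=6: (6.91,-3.58) (5.90,6.87) (-2.15,11.63) (-9.17,7.10) (-0.14,-9.28) (2.20,-8.15)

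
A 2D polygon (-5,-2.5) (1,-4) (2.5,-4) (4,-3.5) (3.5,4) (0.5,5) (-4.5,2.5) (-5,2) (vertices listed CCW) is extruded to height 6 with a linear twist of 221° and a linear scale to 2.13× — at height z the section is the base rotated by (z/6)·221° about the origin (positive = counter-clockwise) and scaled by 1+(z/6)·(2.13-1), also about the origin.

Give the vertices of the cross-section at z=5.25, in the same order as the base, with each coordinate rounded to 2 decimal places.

t = z/height = 5.25/6 = 0.875
s = 1 + (scale-1)·z/height = 1 + (2.13-1)·5.25/6 = 1.988750
θ = twist·z/height = 221°·5.25/6 = 193.3750° = 3.375030 rad
cos θ = -0.972877, sin θ = -0.231323 (intermediates below are computed at full precision and shown rounded to 5 d.p.)
v1: (-5,-2.5) → rotate → (4.28608,3.58881) → ×s → (8.52393,7.13724) → (8.52,7.14)
v2: (1,-4) → rotate → (-1.89817,3.66018) → ×s → (-3.77499,7.27919) → (-3.77,7.28)
v3: (2.5,-4) → rotate → (-3.35749,3.31320) → ×s → (-6.67720,6.58912) → (-6.68,6.59)
v4: (4,-3.5) → rotate → (-4.70114,2.47978) → ×s → (-9.34939,4.93165) → (-9.35,4.93)
v5: (3.5,4) → rotate → (-2.47978,-4.70114) → ×s → (-4.93165,-9.34939) → (-4.93,-9.35)
v6: (0.5,5) → rotate → (0.67018,-4.98005) → ×s → (1.33282,-9.90407) → (1.33,-9.90)
v7: (-4.5,2.5) → rotate → (4.95625,-1.39124) → ×s → (9.85675,-2.76682) → (9.86,-2.77)
v8: (-5,2) → rotate → (5.32703,-0.78914) → ×s → (10.59413,-1.56940) → (10.59,-1.57)

Cross-section at z=5.25: (8.52,7.14) (-3.77,7.28) (-6.68,6.59) (-9.35,4.93) (-4.93,-9.35) (1.33,-9.90) (9.86,-2.77) (10.59,-1.57)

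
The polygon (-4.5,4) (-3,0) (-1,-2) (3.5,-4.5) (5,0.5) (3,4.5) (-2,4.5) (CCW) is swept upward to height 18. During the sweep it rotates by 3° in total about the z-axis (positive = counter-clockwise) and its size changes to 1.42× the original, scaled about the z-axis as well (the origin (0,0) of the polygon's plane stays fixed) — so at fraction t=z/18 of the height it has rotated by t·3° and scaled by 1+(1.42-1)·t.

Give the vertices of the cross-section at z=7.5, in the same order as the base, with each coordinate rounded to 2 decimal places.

Cross-section at z=7.5: (-5.39,4.58) (-3.52,-0.08) (-1.12,-2.38) (4.23,-5.20) (5.86,0.72) (3.41,5.36) (-2.46,5.23)

t = z/height = 7.5/18 = 0.416667
s = 1 + (scale-1)·z/height = 1 + (1.42-1)·7.5/18 = 1.175000
θ = twist·z/height = 3°·7.5/18 = 1.2500° = 0.021817 rad
cos θ = 0.999762, sin θ = 0.021815 (intermediates below are computed at full precision and shown rounded to 5 d.p.)
v1: (-4.5,4) → rotate → (-4.58619,3.90088) → ×s → (-5.38877,4.58354) → (-5.39,4.58)
v2: (-3,0) → rotate → (-2.99929,-0.06544) → ×s → (-3.52416,-0.07690) → (-3.52,-0.08)
v3: (-1,-2) → rotate → (-0.95613,-2.02134) → ×s → (-1.12346,-2.37507) → (-1.12,-2.38)
v4: (3.5,-4.5) → rotate → (3.59733,-4.42258) → ×s → (4.22687,-5.19653) → (4.23,-5.20)
v5: (5,0.5) → rotate → (4.98790,0.60896) → ×s → (5.86079,0.71552) → (5.86,0.72)
v6: (3,4.5) → rotate → (2.90112,4.56437) → ×s → (3.40881,5.36314) → (3.41,5.36)
v7: (-2,4.5) → rotate → (-2.09769,4.45530) → ×s → (-2.46479,5.23498) → (-2.46,5.23)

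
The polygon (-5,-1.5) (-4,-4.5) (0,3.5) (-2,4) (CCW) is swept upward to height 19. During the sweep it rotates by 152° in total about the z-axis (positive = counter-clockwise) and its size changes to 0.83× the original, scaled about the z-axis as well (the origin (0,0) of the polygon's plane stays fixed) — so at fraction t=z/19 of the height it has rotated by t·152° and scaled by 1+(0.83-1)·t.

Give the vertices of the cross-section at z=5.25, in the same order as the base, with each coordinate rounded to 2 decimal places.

Cross-section at z=5.25: (-2.58,-4.25) (0.04,-5.74) (-2.23,2.48) (-3.97,1.56)

t = z/height = 5.25/19 = 0.276316
s = 1 + (scale-1)·z/height = 1 + (0.83-1)·5.25/19 = 0.953026
θ = twist·z/height = 152°·5.25/19 = 42.0000° = 0.733038 rad
cos θ = 0.743145, sin θ = 0.669131 (intermediates below are computed at full precision and shown rounded to 5 d.p.)
v1: (-5,-1.5) → rotate → (-2.71203,-4.46037) → ×s → (-2.58463,-4.25085) → (-2.58,-4.25)
v2: (-4,-4.5) → rotate → (0.03851,-6.02067) → ×s → (0.03670,-5.73786) → (0.04,-5.74)
v3: (0,3.5) → rotate → (-2.34196,2.60101) → ×s → (-2.23195,2.47883) → (-2.23,2.48)
v4: (-2,4) → rotate → (-4.16281,1.63432) → ×s → (-3.96727,1.55755) → (-3.97,1.56)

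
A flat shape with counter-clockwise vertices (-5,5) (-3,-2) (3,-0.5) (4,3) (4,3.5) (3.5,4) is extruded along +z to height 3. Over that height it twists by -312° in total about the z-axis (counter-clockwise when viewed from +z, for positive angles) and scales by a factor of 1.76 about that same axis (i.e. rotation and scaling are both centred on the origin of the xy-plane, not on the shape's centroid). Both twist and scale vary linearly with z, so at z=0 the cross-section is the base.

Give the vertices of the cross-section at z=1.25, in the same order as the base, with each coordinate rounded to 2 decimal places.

Cross-section at z=1.25: (9.27,0.81) (0.52,4.72) (-3.04,-2.60) (-0.36,-6.57) (0.14,-7.00) (1.07,-6.92)

t = z/height = 1.25/3 = 0.416667
s = 1 + (scale-1)·z/height = 1 + (1.76-1)·1.25/3 = 1.316667
θ = twist·z/height = -312°·1.25/3 = -130.0000° = -2.268928 rad
cos θ = -0.642788, sin θ = -0.766044 (intermediates below are computed at full precision and shown rounded to 5 d.p.)
v1: (-5,5) → rotate → (7.04416,0.61628) → ×s → (9.27481,0.81144) → (9.27,0.81)
v2: (-3,-2) → rotate → (0.39627,3.58371) → ×s → (0.52176,4.71855) → (0.52,4.72)
v3: (3,-0.5) → rotate → (-2.31139,-1.97674) → ×s → (-3.04332,-2.60271) → (-3.04,-2.60)
v4: (4,3) → rotate → (-0.27302,-4.99254) → ×s → (-0.35947,-6.57351) → (-0.36,-6.57)
v5: (4,3.5) → rotate → (0.11001,-5.31393) → ×s → (0.14484,-6.99668) → (0.14,-7.00)
v6: (3.5,4) → rotate → (0.81442,-5.25231) → ×s → (1.07232,-6.91554) → (1.07,-6.92)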